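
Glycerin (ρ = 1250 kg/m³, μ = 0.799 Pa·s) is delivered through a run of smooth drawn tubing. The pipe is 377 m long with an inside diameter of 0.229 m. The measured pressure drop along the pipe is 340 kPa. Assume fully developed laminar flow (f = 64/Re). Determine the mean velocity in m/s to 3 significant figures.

V ≈ 1.85 m/s

For laminar flow, f = 64/Re with Re = ρVD/μ, so Darcy-Weisbach reduces to ΔP = 32μLV/D². Solving for V: V = ΔP·D²/(32μL) = 3.4e+05·(0.229)²/(32·0.799·377) = 1.85 m/s.
Check: Re = ρVD/μ = 1250·1.85·0.229/0.799 = 662.7 < 2300, so the laminar assumption holds.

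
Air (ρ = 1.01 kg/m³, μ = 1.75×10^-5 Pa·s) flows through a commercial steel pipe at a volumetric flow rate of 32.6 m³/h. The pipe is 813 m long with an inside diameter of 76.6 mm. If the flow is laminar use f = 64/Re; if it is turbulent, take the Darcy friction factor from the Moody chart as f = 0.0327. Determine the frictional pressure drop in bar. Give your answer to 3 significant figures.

Q = 32.6 m³/h = 32.6/3600 = 0.009056 m³/s.
Cross-sectional area A = πD²/4 = π(0.0766)²/4 = 0.004608 m²; mean velocity V = Q/A = 0.009056/0.004608 = 1.965 m/s.
Reynolds number Re = ρVD/μ = 1.01 · 1.965 · 0.0766 / 1.75e-05 = 8687.
Re > 4000 → turbulent; use the Moody-chart value f = 0.0327.
Darcy-Weisbach: ΔP = f(L/D)(ρV²/2) = 0.0327·(813/0.0766)·(1.01·1.965²/2) = 0.0327·1.061e+04·1.95 = 676.8 Pa.
ΔP = 676.8 Pa = 0.00677 bar.

ΔP ≈ 0.00677 bar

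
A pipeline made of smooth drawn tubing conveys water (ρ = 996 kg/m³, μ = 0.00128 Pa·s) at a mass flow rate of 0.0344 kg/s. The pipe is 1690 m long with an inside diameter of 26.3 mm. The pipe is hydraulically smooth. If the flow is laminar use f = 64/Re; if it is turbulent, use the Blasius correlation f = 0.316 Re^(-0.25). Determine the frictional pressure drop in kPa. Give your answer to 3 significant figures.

ΔP ≈ 6.36 kPa

A = πD²/4 = π(0.0263)²/4 = 0.0005433 m²; mean velocity V = ṁ/(ρA) = 0.0344/(996 · 0.0005433) = 0.06358 m/s.
Reynolds number Re = ρVD/μ = 996 · 0.06358 · 0.0263 / 0.00128 = 1301.
Re < 2300 → laminar flow, so f = 64/Re = 64/1301 = 0.04919 (the turbulent correlation is not needed).
Darcy-Weisbach: ΔP = f(L/D)(ρV²/2) = 0.04919·(1690/0.0263)·(996·0.06358²/2) = 0.04919·6.426e+04·2.013 = 6363 Pa.
ΔP = 6363 Pa = 6.36 kPa.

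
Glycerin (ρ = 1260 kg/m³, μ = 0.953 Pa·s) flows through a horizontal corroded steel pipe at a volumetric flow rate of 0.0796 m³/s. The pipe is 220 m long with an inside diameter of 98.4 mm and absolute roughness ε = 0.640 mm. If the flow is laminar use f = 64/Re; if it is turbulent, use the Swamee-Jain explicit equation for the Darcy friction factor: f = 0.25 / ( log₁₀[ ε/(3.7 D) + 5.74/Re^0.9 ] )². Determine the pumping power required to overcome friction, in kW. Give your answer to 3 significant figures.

P ≈ 577 kW

Cross-sectional area A = πD²/4 = π(0.0984)²/4 = 0.007605 m²; mean velocity V = Q/A = 0.0796/0.007605 = 10.47 m/s.
Reynolds number Re = ρVD/μ = 1260 · 10.47 · 0.0984 / 0.953 = 1362.
Re < 2300 → laminar flow, so f = 64/Re = 64/1362 = 0.047 (the turbulent correlation is not needed).
Darcy-Weisbach: ΔP = f(L/D)(ρV²/2) = 0.047·(220/0.0984)·(1260·10.47²/2) = 0.047·2236·6.903e+04 = 7.253e+06 Pa.
Pumping power P = QΔP = 0.0796·7.253e+06 = 577300 W = 577 kW.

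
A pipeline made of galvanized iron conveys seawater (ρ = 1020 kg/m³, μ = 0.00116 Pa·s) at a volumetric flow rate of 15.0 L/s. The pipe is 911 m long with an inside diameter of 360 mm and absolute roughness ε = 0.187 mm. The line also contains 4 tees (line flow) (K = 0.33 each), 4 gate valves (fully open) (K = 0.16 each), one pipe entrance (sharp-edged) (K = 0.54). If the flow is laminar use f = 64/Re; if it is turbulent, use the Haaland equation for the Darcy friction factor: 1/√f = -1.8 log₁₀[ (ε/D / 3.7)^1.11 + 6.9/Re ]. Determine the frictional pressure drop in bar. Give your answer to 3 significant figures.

Q = 15.0 L/s = 15.0/1000 = 0.015 m³/s.
Cross-sectional area A = πD²/4 = π(0.36)²/4 = 0.1018 m²; mean velocity V = Q/A = 0.015/0.1018 = 0.1474 m/s.
Reynolds number Re = ρVD/μ = 1020 · 0.1474 · 0.36 / 0.00116 = 4.665e+04.
Re > 4000 → turbulent. Relative roughness ε/D = 0.000187/0.36 = 0.000519. Haaland: 1/√f = -1.8 log₁₀[(0.000519/3.7)^1.11 + 6.9/4.665e+04] = -1.8 log₁₀[5.29e-05 + 0.000148] = 6.655, so f = 0.02258.
Total minor-loss coefficient ΣK = 4·0.33 + 4·0.16 + 1·0.54 = 2.5.
ΔP = [f·L/D + ΣK]·(ρV²/2) = [0.02258·911/0.36 + 2.5]·(1020·0.1474²/2) = [57.14 + 2.5]·11.08 = 660.5 Pa.
ΔP = 660.5 Pa = 0.00661 bar.

ΔP ≈ 0.00661 bar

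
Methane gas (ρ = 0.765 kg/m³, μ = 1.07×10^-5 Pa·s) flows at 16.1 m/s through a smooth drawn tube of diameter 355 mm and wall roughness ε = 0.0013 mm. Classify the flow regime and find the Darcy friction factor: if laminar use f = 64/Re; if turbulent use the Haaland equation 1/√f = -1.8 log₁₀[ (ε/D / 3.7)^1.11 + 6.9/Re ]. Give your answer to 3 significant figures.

Re = ρVD/μ = 0.765·16.1·0.355/1.07e-05 = 4.086e+05.
Re > 4000 → turbulent. ε/D = 1.3e-06/0.355 = 3.66e-06; Haaland: 1/√f = -1.8 log₁₀[2.16e-07 + 1.69e-05] = 8.581, so f = 0.01358.

f ≈ 0.0136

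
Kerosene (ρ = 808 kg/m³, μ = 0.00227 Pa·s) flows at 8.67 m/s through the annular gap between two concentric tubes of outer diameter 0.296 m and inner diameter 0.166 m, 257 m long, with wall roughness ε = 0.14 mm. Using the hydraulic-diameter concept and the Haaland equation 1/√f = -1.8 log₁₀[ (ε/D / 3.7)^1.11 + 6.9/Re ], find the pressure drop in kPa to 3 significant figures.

Hydraulic diameter D_h = 4A/P = D_o - D_i = 0.296 - 0.166 = 0.13 m.
Re = ρVD_h/μ = 808·8.67·0.13/0.00227 = 4.012e+05.
ε/D_h = 0.00014/0.13 = 0.00108; Haaland gives 1/√f = -1.8 log₁₀[0.000119+1.72e-05] = 6.959, so f = 0.02065.
ΔP = f(L/D_h)(ρV²/2) = 0.02065·257/0.13·3.037e+04 = 1.24e+06 Pa.
ΔP = 1240 kPa.

ΔP ≈ 1240 kPa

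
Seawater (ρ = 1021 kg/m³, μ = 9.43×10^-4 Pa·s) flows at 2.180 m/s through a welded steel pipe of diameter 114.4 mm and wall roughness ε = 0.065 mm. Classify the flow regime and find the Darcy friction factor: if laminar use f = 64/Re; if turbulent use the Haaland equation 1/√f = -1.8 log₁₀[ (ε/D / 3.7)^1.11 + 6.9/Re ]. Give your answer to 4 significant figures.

Re = ρVD/μ = 1021·2.18·0.1144/0.000943 = 2.7e+05.
Re > 4000 → turbulent. ε/D = 6.5e-05/0.1144 = 0.000568; Haaland: 1/√f = -1.8 log₁₀[5.84e-05 + 2.56e-05] = 7.336, so f = 0.01858.

f ≈ 0.01858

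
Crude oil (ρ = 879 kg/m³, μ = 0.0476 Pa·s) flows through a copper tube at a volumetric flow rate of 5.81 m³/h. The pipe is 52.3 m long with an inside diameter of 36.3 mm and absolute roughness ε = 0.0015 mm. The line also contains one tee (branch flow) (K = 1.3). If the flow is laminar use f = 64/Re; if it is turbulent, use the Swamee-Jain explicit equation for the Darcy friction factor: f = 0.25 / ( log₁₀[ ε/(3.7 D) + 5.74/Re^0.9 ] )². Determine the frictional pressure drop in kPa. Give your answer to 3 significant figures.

Q = 5.81 m³/h = 5.81/3600 = 0.001614 m³/s.
Cross-sectional area A = πD²/4 = π(0.0363)²/4 = 0.001035 m²; mean velocity V = Q/A = 0.001614/0.001035 = 1.559 m/s.
Reynolds number Re = ρVD/μ = 879 · 1.559 · 0.0363 / 0.0476 = 1045.
Re < 2300 → laminar flow, so f = 64/Re = 64/1045 = 0.06122 (the turbulent correlation is not needed).
Total minor-loss coefficient ΣK = 1·1.3 = 1.3.
ΔP = [f·L/D + ΣK]·(ρV²/2) = [0.06122·52.3/0.0363 + 1.3]·(879·1.559²/2) = [88.21 + 1.3]·1069 = 9.567e+04 Pa.
ΔP = 9.567e+04 Pa = 95.7 kPa.

ΔP ≈ 95.7 kPa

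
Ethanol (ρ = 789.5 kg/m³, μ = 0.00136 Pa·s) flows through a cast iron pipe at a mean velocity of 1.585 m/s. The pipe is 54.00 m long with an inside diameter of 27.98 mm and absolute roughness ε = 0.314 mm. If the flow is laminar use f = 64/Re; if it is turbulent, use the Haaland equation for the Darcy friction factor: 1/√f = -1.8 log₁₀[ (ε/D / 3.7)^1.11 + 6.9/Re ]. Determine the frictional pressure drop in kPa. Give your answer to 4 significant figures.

ΔP ≈ 79.38 kPa

Reynolds number Re = ρVD/μ = 789.5 · 1.585 · 0.02798 / 0.00136 = 2.574e+04.
Re > 4000 → turbulent. Relative roughness ε/D = 0.000314/0.02798 = 0.0112. Haaland: 1/√f = -1.8 log₁₀[(0.0112/3.7)^1.11 + 6.9/2.574e+04] = -1.8 log₁₀[0.0016 + 0.000268] = 4.91, so f = 0.04147.
Darcy-Weisbach: ΔP = f(L/D)(ρV²/2) = 0.04147·(54/0.02798)·(789.5·1.585²/2) = 0.04147·1930·991.7 = 7.938e+04 Pa.
ΔP = 7.938e+04 Pa = 79.38 kPa.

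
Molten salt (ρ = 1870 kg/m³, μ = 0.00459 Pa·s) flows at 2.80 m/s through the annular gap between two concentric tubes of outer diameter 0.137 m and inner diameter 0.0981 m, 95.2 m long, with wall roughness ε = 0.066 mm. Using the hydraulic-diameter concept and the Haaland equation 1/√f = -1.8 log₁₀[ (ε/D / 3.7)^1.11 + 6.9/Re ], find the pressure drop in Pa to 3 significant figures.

ΔP ≈ 464000 Pa

Hydraulic diameter D_h = 4A/P = D_o - D_i = 0.137 - 0.0981 = 0.0389 m.
Re = ρVD_h/μ = 1870·2.8·0.0389/0.00459 = 4.437e+04.
ε/D_h = 6.6e-05/0.0389 = 0.0017; Haaland gives 1/√f = -1.8 log₁₀[0.000197+0.000155] = 6.215, so f = 0.02589.
ΔP = f(L/D_h)(ρV²/2) = 0.02589·95.2/0.0389·7330 = 4.644e+05 Pa.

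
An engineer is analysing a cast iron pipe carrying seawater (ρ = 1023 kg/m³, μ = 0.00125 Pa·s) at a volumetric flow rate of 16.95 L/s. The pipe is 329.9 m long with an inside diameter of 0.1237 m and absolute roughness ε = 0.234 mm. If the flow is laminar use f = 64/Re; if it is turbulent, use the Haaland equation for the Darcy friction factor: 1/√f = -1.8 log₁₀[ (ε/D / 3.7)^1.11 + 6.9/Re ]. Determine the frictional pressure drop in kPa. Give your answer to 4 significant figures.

ΔP ≈ 65.79 kPa

Q = 16.95 L/s = 16.95/1000 = 0.01695 m³/s.
Cross-sectional area A = πD²/4 = π(0.1237)²/4 = 0.01202 m²; mean velocity V = Q/A = 0.01695/0.01202 = 1.41 m/s.
Reynolds number Re = ρVD/μ = 1023 · 1.41 · 0.1237 / 0.00125 = 1.428e+05.
Re > 4000 → turbulent. Relative roughness ε/D = 0.000234/0.1237 = 0.00189. Haaland: 1/√f = -1.8 log₁₀[(0.00189/3.7)^1.11 + 6.9/1.428e+05] = -1.8 log₁₀[0.000222 + 4.83e-05] = 6.422, so f = 0.02425.
Darcy-Weisbach: ΔP = f(L/D)(ρV²/2) = 0.02425·(329.9/0.1237)·(1023·1.41²/2) = 0.02425·2667·1017 = 6.579e+04 Pa.
ΔP = 6.579e+04 Pa = 65.79 kPa.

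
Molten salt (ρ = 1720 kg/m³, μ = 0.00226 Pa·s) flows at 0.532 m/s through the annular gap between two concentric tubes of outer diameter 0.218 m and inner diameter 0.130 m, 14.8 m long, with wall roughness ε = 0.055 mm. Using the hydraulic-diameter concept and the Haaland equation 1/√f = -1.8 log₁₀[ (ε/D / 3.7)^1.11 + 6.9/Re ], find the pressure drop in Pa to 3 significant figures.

Hydraulic diameter D_h = 4A/P = D_o - D_i = 0.218 - 0.13 = 0.088 m.
Re = ρVD_h/μ = 1720·0.532·0.088/0.00226 = 3.563e+04.
ε/D_h = 5.5e-05/0.088 = 0.000625; Haaland gives 1/√f = -1.8 log₁₀[6.5e-05+0.000194] = 6.457, so f = 0.02398.
ΔP = f(L/D_h)(ρV²/2) = 0.02398·14.8/0.088·243.4 = 981.8 Pa.

ΔP ≈ 982 Pa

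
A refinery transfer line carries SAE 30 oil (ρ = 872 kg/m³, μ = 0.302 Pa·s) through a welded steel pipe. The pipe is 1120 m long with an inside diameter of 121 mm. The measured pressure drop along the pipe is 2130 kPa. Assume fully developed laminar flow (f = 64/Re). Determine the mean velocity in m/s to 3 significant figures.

For laminar flow, f = 64/Re with Re = ρVD/μ, so Darcy-Weisbach reduces to ΔP = 32μLV/D². Solving for V: V = ΔP·D²/(32μL) = 2.13e+06·(0.121)²/(32·0.302·1120) = 2.881 m/s.
Check: Re = ρVD/μ = 872·2.881·0.121/0.302 = 1007 < 2300, so the laminar assumption holds.

V ≈ 2.88 m/s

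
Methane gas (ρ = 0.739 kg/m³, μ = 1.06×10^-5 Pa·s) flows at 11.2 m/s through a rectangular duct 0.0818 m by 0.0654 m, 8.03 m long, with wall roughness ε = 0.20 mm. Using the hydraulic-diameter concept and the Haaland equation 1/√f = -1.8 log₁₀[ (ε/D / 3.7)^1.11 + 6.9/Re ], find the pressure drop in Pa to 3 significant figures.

Hydraulic diameter D_h = 4A/P = 4·(0.0818·0.0654)/(2·(0.0818+0.0654)) = 0.0214/0.2944 = 0.07269 m.
Re = ρVD_h/μ = 0.739·11.2·0.07269/1.06e-05 = 5.676e+04.
ε/D_h = 0.0002/0.07269 = 0.00275; Haaland gives 1/√f = -1.8 log₁₀[0.000337+0.000122] = 6.01, so f = 0.02769.
ΔP = f(L/D_h)(ρV²/2) = 0.02769·8.03/0.07269·46.35 = 141.8 Pa.

ΔP ≈ 142 Pa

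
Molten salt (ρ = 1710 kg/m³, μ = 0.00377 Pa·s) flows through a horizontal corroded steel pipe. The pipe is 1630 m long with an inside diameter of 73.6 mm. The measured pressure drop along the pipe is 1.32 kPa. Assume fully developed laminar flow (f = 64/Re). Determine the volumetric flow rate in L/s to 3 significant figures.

For laminar flow, f = 64/Re with Re = ρVD/μ, so Darcy-Weisbach reduces to ΔP = 32μLV/D². Solving for V: V = ΔP·D²/(32μL) = 1320·(0.0736)²/(32·0.00377·1630) = 0.03636 m/s.
Check: Re = ρVD/μ = 1710·0.03636·0.0736/0.00377 = 1214 < 2300, so the laminar assumption holds.
Q = V·A = 0.03636·(π/4·0.0736²) = 0.0001547 m³/s = 0.155 L/s.

Q ≈ 0.155 L/s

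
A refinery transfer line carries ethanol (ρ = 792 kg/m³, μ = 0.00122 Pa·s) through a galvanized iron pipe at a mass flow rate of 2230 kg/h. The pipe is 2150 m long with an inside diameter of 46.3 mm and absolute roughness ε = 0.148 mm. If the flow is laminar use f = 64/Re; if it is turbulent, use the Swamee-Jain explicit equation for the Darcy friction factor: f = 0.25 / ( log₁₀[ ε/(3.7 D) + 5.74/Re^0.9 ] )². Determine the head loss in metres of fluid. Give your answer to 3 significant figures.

ṁ = 2230 kg/h = 2230/3600 = 0.6194 kg/s.
A = πD²/4 = π(0.0463)²/4 = 0.001684 m²; mean velocity V = ṁ/(ρA) = 0.6194/(792 · 0.001684) = 0.4645 m/s.
Reynolds number Re = ρVD/μ = 792 · 0.4645 · 0.0463 / 0.00122 = 1.396e+04.
Re > 4000 → turbulent. Relative roughness ε/D = 0.000148/0.0463 = 0.0032. Swamee-Jain: f = 0.25/(log₁₀[0.0032/3.7 + 5.74/1.396e+04^0.9])² = 0.25/(log₁₀[0.000864 + 0.00107])² = 0.25/(-2.714)² = 0.03394.
Darcy-Weisbach: ΔP = f(L/D)(ρV²/2) = 0.03394·(2150/0.0463)·(792·0.4645²/2) = 0.03394·4.644e+04·85.46 = 1.347e+05 Pa.
Head loss h_f = ΔP/(ρg) = 1.347e+05/(792·9.81) = 17.3 m.

h_f ≈ 17.3 m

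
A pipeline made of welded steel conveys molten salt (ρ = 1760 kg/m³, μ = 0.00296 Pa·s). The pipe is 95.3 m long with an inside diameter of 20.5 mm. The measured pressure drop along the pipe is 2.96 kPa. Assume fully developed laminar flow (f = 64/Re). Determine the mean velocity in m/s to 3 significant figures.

For laminar flow, f = 64/Re with Re = ρVD/μ, so Darcy-Weisbach reduces to ΔP = 32μLV/D². Solving for V: V = ΔP·D²/(32μL) = 2960·(0.0205)²/(32·0.00296·95.3) = 0.1378 m/s.
Check: Re = ρVD/μ = 1760·0.1378·0.0205/0.00296 = 1680 < 2300, so the laminar assumption holds.

V ≈ 0.138 m/s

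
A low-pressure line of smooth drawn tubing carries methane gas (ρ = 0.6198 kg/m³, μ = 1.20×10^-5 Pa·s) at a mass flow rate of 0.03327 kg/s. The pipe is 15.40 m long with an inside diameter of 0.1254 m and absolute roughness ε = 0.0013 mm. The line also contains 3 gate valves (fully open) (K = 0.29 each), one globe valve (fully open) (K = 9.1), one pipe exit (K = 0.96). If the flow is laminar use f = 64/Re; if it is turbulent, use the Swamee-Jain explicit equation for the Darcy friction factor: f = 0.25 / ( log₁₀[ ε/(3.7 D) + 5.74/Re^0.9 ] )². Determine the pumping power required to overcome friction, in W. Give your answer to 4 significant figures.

P ≈ 4.352 W

A = πD²/4 = π(0.1254)²/4 = 0.01235 m²; mean velocity V = ṁ/(ρA) = 0.03327/(0.6198 · 0.01235) = 4.346 m/s.
Reynolds number Re = ρVD/μ = 0.6198 · 4.346 · 0.1254 / 1.2e-05 = 2.815e+04.
Re > 4000 → turbulent. Relative roughness ε/D = 1.3e-06/0.1254 = 1.04e-05. Swamee-Jain: f = 0.25/(log₁₀[1.04e-05/3.7 + 5.74/2.815e+04^0.9])² = 0.25/(log₁₀[2.8e-06 + 0.000568])² = 0.25/(-3.243)² = 0.02376.
Total minor-loss coefficient ΣK = 3·0.29 + 1·9.1 + 1·0.96 = 10.9.
ΔP = [f·L/D + ΣK]·(ρV²/2) = [0.02376·15.4/0.1254 + 10.9]·(0.6198·4.346²/2) = [2.918 + 10.9]·5.854 = 81.07 Pa.
Q = ṁ/ρ = 0.03327/0.6198 = 0.05368 m³/s.
Pumping power P = QΔP = 0.05368·81.07 = 4.3516 W = 4.352 W.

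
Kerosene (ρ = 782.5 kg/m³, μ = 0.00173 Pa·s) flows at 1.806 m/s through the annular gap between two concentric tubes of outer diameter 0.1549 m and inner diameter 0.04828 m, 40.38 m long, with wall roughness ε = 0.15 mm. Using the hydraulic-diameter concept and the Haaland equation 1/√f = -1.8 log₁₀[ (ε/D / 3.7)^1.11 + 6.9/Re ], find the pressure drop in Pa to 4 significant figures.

ΔP ≈ 11370 Pa

Hydraulic diameter D_h = 4A/P = D_o - D_i = 0.1549 - 0.04828 = 0.1066 m.
Re = ρVD_h/μ = 782.5·1.806·0.1066/0.00173 = 8.71e+04.
ε/D_h = 0.00015/0.1066 = 0.00141; Haaland gives 1/√f = -1.8 log₁₀[0.00016+7.92e-05] = 6.518, so f = 0.02353.
ΔP = f(L/D_h)(ρV²/2) = 0.02353·40.38/0.1066·1276 = 1.137e+04 Pa.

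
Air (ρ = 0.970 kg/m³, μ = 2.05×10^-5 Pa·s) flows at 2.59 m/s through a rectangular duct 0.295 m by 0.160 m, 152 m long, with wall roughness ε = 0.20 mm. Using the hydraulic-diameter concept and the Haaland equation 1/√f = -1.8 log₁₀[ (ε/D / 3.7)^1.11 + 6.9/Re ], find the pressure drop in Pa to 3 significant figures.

Hydraulic diameter D_h = 4A/P = 4·(0.295·0.16)/(2·(0.295+0.16)) = 0.1888/0.91 = 0.2075 m.
Re = ρVD_h/μ = 0.97·2.59·0.2075/2.05e-05 = 2.543e+04.
ε/D_h = 0.0002/0.2075 = 0.000964; Haaland gives 1/√f = -1.8 log₁₀[0.000105+0.000271] = 6.164, so f = 0.02632.
ΔP = f(L/D_h)(ρV²/2) = 0.02632·152/0.2075·3.253 = 62.74 Pa.

ΔP ≈ 62.7 Pa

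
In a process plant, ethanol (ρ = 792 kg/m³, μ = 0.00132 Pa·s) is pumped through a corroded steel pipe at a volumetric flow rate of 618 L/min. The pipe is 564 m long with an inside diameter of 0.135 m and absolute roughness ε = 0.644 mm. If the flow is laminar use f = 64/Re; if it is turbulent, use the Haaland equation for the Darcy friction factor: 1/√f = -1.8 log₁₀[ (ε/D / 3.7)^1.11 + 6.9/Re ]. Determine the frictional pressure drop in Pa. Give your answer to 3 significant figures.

Q = 618 L/min = 618/60000 = 0.0103 m³/s.
Cross-sectional area A = πD²/4 = π(0.135)²/4 = 0.01431 m²; mean velocity V = Q/A = 0.0103/0.01431 = 0.7196 m/s.
Reynolds number Re = ρVD/μ = 792 · 0.7196 · 0.135 / 0.00132 = 5.829e+04.
Re > 4000 → turbulent. Relative roughness ε/D = 0.000644/0.135 = 0.00477. Haaland: 1/√f = -1.8 log₁₀[(0.00477/3.7)^1.11 + 6.9/5.829e+04] = -1.8 log₁₀[0.00062 + 0.000118] = 5.637, so f = 0.03147.
Darcy-Weisbach: ΔP = f(L/D)(ρV²/2) = 0.03147·(564/0.135)·(792·0.7196²/2) = 0.03147·4178·205 = 2.696e+04 Pa.

ΔP ≈ 27000 Pa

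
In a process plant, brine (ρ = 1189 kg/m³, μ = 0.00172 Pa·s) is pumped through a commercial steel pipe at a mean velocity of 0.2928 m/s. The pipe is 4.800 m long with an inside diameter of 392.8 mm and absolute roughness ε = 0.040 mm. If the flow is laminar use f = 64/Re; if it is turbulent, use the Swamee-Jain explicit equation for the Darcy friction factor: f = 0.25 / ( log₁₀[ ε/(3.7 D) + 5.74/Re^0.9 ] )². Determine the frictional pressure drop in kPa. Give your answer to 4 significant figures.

Reynolds number Re = ρVD/μ = 1189 · 0.2928 · 0.3928 / 0.00172 = 7.951e+04.
Re > 4000 → turbulent. Relative roughness ε/D = 4e-05/0.3928 = 0.000102. Swamee-Jain: f = 0.25/(log₁₀[0.000102/3.7 + 5.74/7.951e+04^0.9])² = 0.25/(log₁₀[2.75e-05 + 0.000223])² = 0.25/(-3.601)² = 0.01928.
Darcy-Weisbach: ΔP = f(L/D)(ρV²/2) = 0.01928·(4.8/0.3928)·(1189·0.2928²/2) = 0.01928·12.22·50.97 = 12.01 Pa.
ΔP = 12.01 Pa = 0.01201 kPa.

ΔP ≈ 0.01201 kPa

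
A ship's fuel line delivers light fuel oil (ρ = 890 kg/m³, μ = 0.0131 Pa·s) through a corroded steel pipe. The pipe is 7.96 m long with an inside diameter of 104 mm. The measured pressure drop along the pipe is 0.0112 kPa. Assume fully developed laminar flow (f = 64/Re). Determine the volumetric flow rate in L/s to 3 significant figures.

Q ≈ 0.308 L/s

For laminar flow, f = 64/Re with Re = ρVD/μ, so Darcy-Weisbach reduces to ΔP = 32μLV/D². Solving for V: V = ΔP·D²/(32μL) = 11.2·(0.104)²/(32·0.0131·7.96) = 0.0363 m/s.
Check: Re = ρVD/μ = 890·0.0363·0.104/0.0131 = 256.5 < 2300, so the laminar assumption holds.
Q = V·A = 0.0363·(π/4·0.104²) = 0.0003084 m³/s = 0.308 L/s.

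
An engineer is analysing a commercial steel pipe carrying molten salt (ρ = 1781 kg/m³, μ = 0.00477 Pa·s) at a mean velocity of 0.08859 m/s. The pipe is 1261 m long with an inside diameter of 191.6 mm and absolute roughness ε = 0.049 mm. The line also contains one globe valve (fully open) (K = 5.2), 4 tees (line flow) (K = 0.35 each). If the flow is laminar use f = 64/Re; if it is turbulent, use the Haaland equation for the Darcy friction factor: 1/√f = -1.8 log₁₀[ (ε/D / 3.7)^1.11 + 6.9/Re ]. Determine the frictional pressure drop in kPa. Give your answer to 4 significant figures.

ΔP ≈ 1.673 kPa

Reynolds number Re = ρVD/μ = 1781 · 0.08859 · 0.1916 / 0.00477 = 6338.
Re > 4000 → turbulent. Relative roughness ε/D = 4.9e-05/0.1916 = 0.000256. Haaland: 1/√f = -1.8 log₁₀[(0.000256/3.7)^1.11 + 6.9/6338] = -1.8 log₁₀[2.41e-05 + 0.00109] = 5.316, so f = 0.03538.
Total minor-loss coefficient ΣK = 1·5.2 + 4·0.35 = 6.6.
ΔP = [f·L/D + ΣK]·(ρV²/2) = [0.03538·1261/0.1916 + 6.6]·(1781·0.08859²/2) = [232.9 + 6.6]·6.989 = 1673 Pa.
ΔP = 1673 Pa = 1.673 kPa.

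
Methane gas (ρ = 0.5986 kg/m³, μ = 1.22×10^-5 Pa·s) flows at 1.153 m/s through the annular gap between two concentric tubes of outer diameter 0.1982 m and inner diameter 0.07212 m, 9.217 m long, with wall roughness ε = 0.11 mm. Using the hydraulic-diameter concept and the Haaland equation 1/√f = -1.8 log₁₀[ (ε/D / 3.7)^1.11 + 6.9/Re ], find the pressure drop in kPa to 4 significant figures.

ΔP ≈ 0.001015 kPa

Hydraulic diameter D_h = 4A/P = D_o - D_i = 0.1982 - 0.07212 = 0.1261 m.
Re = ρVD_h/μ = 0.5986·1.153·0.1261/1.22e-05 = 7133.
ε/D_h = 0.00011/0.1261 = 0.000872; Haaland gives 1/√f = -1.8 log₁₀[9.41e-05+0.000967] = 5.353, so f = 0.03489.
ΔP = f(L/D_h)(ρV²/2) = 0.03489·9.217/0.1261·0.3979 = 1.015 Pa.
ΔP = 0.001015 kPa.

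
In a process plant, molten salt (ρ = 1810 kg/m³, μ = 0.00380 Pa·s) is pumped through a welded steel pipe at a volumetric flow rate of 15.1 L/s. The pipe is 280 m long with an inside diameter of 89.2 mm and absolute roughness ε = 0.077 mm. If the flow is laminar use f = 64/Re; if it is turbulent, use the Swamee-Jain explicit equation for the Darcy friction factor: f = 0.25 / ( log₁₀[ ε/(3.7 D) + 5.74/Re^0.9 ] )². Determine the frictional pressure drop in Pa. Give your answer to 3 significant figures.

ΔP ≈ 362000 Pa

Q = 15.1 L/s = 15.1/1000 = 0.0151 m³/s.
Cross-sectional area A = πD²/4 = π(0.0892)²/4 = 0.006249 m²; mean velocity V = Q/A = 0.0151/0.006249 = 2.416 m/s.
Reynolds number Re = ρVD/μ = 1810 · 2.416 · 0.0892 / 0.0038 = 1.027e+05.
Re > 4000 → turbulent. Relative roughness ε/D = 7.7e-05/0.0892 = 0.000863. Swamee-Jain: f = 0.25/(log₁₀[0.000863/3.7 + 5.74/1.027e+05^0.9])² = 0.25/(log₁₀[0.000233 + 0.000177])² = 0.25/(-3.387)² = 0.0218.
Darcy-Weisbach: ΔP = f(L/D)(ρV²/2) = 0.0218·(280/0.0892)·(1810·2.416²/2) = 0.0218·3139·5284 = 3.615e+05 Pa.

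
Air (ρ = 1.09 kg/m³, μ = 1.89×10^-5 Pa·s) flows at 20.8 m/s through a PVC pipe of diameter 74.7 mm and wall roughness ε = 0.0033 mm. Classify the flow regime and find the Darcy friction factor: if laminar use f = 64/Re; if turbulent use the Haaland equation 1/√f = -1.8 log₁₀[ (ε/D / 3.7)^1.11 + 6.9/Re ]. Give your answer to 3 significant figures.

f ≈ 0.0184

Re = ρVD/μ = 1.09·20.8·0.0747/1.89e-05 = 8.961e+04.
Re > 4000 → turbulent. ε/D = 3.3e-06/0.0747 = 4.42e-05; Haaland: 1/√f = -1.8 log₁₀[3.43e-06 + 7.7e-05] = 7.37, so f = 0.01841.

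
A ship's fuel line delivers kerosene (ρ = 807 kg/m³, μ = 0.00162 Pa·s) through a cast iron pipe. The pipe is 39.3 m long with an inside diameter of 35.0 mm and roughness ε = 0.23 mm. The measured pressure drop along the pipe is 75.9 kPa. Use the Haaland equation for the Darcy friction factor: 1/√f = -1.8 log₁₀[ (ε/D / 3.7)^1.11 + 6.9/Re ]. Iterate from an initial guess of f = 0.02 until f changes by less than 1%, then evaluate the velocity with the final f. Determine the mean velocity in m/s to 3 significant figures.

V ≈ 2.19 m/s

Rearranging Darcy-Weisbach: V = √(2·ΔP·D/(f·L·ρ)). With ε/D = 0.00023/0.035 = 0.00657, iterate starting from f = 0.02:
  f = 0.02 → V = √(2·7.59e+04·0.035/(0.02·39.3·807)) = 2.894 m/s; Re = ρVD/μ = 5.046e+04; f → 0.03451
  f = 0.03451 → V = 2.203 m/s; Re = 3.842e+04; f → 0.03492
  f = 0.03492 → V = 2.19 m/s; Re = 3.819e+04; f → 0.03493
Converged (Δf/f < 1%). With the final f = 0.03493: V = √(2·7.59e+04·0.035/(0.03493·39.3·807)) = 2.19 m/s.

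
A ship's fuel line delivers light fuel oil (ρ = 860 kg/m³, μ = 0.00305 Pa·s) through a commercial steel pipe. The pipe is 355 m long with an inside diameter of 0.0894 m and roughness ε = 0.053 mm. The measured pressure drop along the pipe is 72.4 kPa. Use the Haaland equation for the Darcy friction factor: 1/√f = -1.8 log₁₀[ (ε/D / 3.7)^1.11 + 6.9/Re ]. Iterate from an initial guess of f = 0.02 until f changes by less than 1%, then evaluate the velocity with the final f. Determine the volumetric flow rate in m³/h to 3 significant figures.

Q ≈ 29.9 m³/h

Rearranging Darcy-Weisbach: V = √(2·ΔP·D/(f·L·ρ)). With ε/D = 5.3e-05/0.0894 = 0.000593, iterate starting from f = 0.02:
  f = 0.02 → V = √(2·7.24e+04·0.0894/(0.02·355·860)) = 1.456 m/s; Re = ρVD/μ = 3.67e+04; f → 0.02377
  f = 0.02377 → V = 1.336 m/s; Re = 3.367e+04; f → 0.02415
  f = 0.02415 → V = 1.325 m/s; Re = 3.34e+04; f → 0.02419
Converged (Δf/f < 1%). With the final f = 0.02419: V = √(2·7.24e+04·0.0894/(0.02419·355·860)) = 1.324 m/s.
Q = V·A = 1.324·(π/4·0.0894²) = 0.008311 m³/s = 29.9 m³/h.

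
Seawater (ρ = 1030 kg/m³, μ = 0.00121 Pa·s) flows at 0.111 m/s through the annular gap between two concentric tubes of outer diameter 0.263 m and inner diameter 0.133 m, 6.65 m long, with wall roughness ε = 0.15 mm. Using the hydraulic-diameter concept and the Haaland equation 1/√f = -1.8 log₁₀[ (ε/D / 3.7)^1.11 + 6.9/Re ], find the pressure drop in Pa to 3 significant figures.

ΔP ≈ 10.0 Pa

Hydraulic diameter D_h = 4A/P = D_o - D_i = 0.263 - 0.133 = 0.13 m.
Re = ρVD_h/μ = 1030·0.111·0.13/0.00121 = 1.228e+04.
ε/D_h = 0.00015/0.13 = 0.00115; Haaland gives 1/√f = -1.8 log₁₀[0.000128+0.000562] = 5.69, so f = 0.03089.
ΔP = f(L/D_h)(ρV²/2) = 0.03089·6.65/0.13·6.345 = 10.03 Pa.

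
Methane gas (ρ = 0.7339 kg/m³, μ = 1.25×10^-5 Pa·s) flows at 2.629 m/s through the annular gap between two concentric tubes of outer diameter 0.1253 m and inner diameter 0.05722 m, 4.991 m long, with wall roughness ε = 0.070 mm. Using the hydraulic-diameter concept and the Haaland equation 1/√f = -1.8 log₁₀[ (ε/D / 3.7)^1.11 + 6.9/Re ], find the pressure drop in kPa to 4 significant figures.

Hydraulic diameter D_h = 4A/P = D_o - D_i = 0.1253 - 0.05722 = 0.06808 m.
Re = ρVD_h/μ = 0.7339·2.629·0.06808/1.25e-05 = 1.051e+04.
ε/D_h = 7e-05/0.06808 = 0.00103; Haaland gives 1/√f = -1.8 log₁₀[0.000113+0.000657] = 5.605, so f = 0.03183.
ΔP = f(L/D_h)(ρV²/2) = 0.03183·4.991/0.06808·2.536 = 5.919 Pa.
ΔP = 0.005919 kPa.

ΔP ≈ 0.005919 kPa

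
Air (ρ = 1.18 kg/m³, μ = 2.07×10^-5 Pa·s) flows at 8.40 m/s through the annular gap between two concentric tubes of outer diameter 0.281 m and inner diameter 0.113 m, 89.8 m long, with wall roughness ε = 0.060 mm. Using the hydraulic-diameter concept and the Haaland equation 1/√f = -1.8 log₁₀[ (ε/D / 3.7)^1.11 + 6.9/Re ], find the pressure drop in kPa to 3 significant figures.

ΔP ≈ 0.447 kPa

Hydraulic diameter D_h = 4A/P = D_o - D_i = 0.281 - 0.113 = 0.168 m.
Re = ρVD_h/μ = 1.18·8.4·0.168/2.07e-05 = 8.045e+04.
ε/D_h = 6e-05/0.168 = 0.000357; Haaland gives 1/√f = -1.8 log₁₀[3.49e-05+8.58e-05] = 7.053, so f = 0.0201.
ΔP = f(L/D_h)(ρV²/2) = 0.0201·89.8/0.168·41.63 = 447.3 Pa.
ΔP = 0.447 kPa.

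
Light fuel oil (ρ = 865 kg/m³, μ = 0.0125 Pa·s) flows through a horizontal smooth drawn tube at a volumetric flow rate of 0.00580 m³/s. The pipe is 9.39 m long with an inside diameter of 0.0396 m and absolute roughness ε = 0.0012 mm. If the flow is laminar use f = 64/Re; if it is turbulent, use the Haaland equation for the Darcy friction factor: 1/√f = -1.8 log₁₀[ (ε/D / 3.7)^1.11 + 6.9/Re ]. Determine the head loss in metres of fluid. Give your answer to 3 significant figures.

h_f ≈ 7.74 m

Cross-sectional area A = πD²/4 = π(0.0396)²/4 = 0.001232 m²; mean velocity V = Q/A = 0.0058/0.001232 = 4.709 m/s.
Reynolds number Re = ρVD/μ = 865 · 4.709 · 0.0396 / 0.0125 = 1.29e+04.
Re > 4000 → turbulent. Relative roughness ε/D = 1.2e-06/0.0396 = 3.03e-05. Haaland: 1/√f = -1.8 log₁₀[(3.03e-05/3.7)^1.11 + 6.9/1.29e+04] = -1.8 log₁₀[2.26e-06 + 0.000535] = 5.886, so f = 0.02886.
Darcy-Weisbach: ΔP = f(L/D)(ρV²/2) = 0.02886·(9.39/0.0396)·(865·4.709²/2) = 0.02886·237.1·9591 = 6.564e+04 Pa.
Head loss h_f = ΔP/(ρg) = 6.564e+04/(865·9.81) = 7.74 m.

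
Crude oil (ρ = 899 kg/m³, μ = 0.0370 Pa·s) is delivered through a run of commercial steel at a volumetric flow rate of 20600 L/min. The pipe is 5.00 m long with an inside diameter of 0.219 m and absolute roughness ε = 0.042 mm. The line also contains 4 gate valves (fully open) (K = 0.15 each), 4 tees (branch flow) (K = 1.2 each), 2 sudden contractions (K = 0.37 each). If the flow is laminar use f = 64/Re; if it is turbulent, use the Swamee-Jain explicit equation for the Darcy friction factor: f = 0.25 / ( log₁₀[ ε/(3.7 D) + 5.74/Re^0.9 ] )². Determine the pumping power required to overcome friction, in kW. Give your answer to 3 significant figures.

Q = 20600 L/min = 20600/60000 = 0.3433 m³/s.
Cross-sectional area A = πD²/4 = π(0.219)²/4 = 0.03767 m²; mean velocity V = Q/A = 0.3433/0.03767 = 9.115 m/s.
Reynolds number Re = ρVD/μ = 899 · 9.115 · 0.219 / 0.037 = 4.85e+04.
Re > 4000 → turbulent. Relative roughness ε/D = 4.2e-05/0.219 = 0.000192. Swamee-Jain: f = 0.25/(log₁₀[0.000192/3.7 + 5.74/4.85e+04^0.9])² = 0.25/(log₁₀[5.18e-05 + 0.000348])² = 0.25/(-3.398)² = 0.02165.
Total minor-loss coefficient ΣK = 4·0.15 + 4·1.2 + 2·0.37 = 6.14.
ΔP = [f·L/D + ΣK]·(ρV²/2) = [0.02165·5/0.219 + 6.14]·(899·9.115²/2) = [0.4943 + 6.14]·3.734e+04 = 2.477e+05 Pa.
Pumping power P = QΔP = 0.3433·2.477e+05 = 85060 W = 85.1 kW.

P ≈ 85.1 kW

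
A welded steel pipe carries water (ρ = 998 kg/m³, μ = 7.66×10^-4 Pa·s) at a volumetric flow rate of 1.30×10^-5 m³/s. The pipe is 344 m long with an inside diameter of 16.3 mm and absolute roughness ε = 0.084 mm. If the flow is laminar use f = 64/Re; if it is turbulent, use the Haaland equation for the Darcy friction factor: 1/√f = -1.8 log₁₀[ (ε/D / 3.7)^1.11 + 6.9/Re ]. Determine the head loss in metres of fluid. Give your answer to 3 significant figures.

Cross-sectional area A = πD²/4 = π(0.0163)²/4 = 0.0002087 m²; mean velocity V = Q/A = 1.3e-05/0.0002087 = 0.0623 m/s.
Reynolds number Re = ρVD/μ = 998 · 0.0623 · 0.0163 / 0.000766 = 1323.
Re < 2300 → laminar flow, so f = 64/Re = 64/1323 = 0.04837 (the turbulent correlation is not needed).
Darcy-Weisbach: ΔP = f(L/D)(ρV²/2) = 0.04837·(344/0.0163)·(998·0.0623²/2) = 0.04837·2.11e+04·1.937 = 1977 Pa.
Head loss h_f = ΔP/(ρg) = 1977/(998·9.81) = 0.202 m.

h_f ≈ 0.202 m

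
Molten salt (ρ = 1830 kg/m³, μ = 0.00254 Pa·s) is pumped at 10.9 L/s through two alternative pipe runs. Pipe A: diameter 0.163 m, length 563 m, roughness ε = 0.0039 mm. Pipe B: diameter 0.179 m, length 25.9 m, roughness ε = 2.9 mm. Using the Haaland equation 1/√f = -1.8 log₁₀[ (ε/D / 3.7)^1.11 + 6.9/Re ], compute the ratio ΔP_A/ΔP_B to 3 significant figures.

Pipe A: V = Q/A = 0.0109/0.02087 = 0.5223 m/s; Re = 6.134e+04; ε/D = 2.39e-05; Haaland → f = 0.01986; ΔP_A = f(L/D)(ρV²/2) = 1.712e+04 Pa.
Pipe B: V = Q/A = 0.0109/0.02516 = 0.4331 m/s; Re = 5.586e+04; ε/D = 0.0162; Haaland → f = 0.04578; ΔP_B = f(L/D)(ρV²/2) = 1137 Pa.
ΔP_A/ΔP_B = 1.712e+04/1137 = 15.1.

ΔP_A/ΔP_B ≈ 15.1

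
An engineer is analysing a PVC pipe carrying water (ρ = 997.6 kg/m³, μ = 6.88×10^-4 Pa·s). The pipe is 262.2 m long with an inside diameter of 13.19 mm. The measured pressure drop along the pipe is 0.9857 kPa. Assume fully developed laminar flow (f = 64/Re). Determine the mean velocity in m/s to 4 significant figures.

For laminar flow, f = 64/Re with Re = ρVD/μ, so Darcy-Weisbach reduces to ΔP = 32μLV/D². Solving for V: V = ΔP·D²/(32μL) = 985.7·(0.01319)²/(32·0.000688·262.2) = 0.02971 m/s.
Check: Re = ρVD/μ = 997.6·0.02971·0.01319/0.000688 = 568.2 < 2300, so the laminar assumption holds.

V ≈ 0.02971 m/s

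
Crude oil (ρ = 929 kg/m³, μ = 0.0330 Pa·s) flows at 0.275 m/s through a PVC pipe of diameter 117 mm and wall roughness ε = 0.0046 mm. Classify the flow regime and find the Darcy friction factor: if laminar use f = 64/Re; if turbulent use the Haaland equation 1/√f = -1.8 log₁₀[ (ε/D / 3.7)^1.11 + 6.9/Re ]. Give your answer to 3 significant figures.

f ≈ 0.0707

Re = ρVD/μ = 929·0.275·0.117/0.033 = 905.8.
Re < 2300 → laminar, so f = 64/Re = 0.07066 (roughness is irrelevant in laminar flow).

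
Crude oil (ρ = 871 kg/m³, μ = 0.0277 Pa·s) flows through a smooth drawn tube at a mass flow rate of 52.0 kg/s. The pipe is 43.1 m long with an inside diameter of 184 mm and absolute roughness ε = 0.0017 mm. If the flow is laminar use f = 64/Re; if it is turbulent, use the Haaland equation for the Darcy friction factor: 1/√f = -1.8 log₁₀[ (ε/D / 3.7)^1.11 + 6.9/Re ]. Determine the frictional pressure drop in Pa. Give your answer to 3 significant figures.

A = πD²/4 = π(0.184)²/4 = 0.02659 m²; mean velocity V = ṁ/(ρA) = 52/(871 · 0.02659) = 2.245 m/s.
Reynolds number Re = ρVD/μ = 871 · 2.245 · 0.184 / 0.0277 = 1.299e+04.
Re > 4000 → turbulent. Relative roughness ε/D = 1.7e-06/0.184 = 9.24e-06. Haaland: 1/√f = -1.8 log₁₀[(9.24e-06/3.7)^1.11 + 6.9/1.299e+04] = -1.8 log₁₀[6.04e-07 + 0.000531] = 5.894, so f = 0.02879.
Darcy-Weisbach: ΔP = f(L/D)(ρV²/2) = 0.02879·(43.1/0.184)·(871·2.245²/2) = 0.02879·234.2·2195 = 1.48e+04 Pa.

ΔP ≈ 14800 Pa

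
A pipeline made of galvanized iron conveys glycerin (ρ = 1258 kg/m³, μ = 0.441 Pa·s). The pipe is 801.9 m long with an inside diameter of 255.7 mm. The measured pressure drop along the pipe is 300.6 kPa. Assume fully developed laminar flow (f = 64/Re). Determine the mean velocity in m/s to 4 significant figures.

V ≈ 1.737 m/s

For laminar flow, f = 64/Re with Re = ρVD/μ, so Darcy-Weisbach reduces to ΔP = 32μLV/D². Solving for V: V = ΔP·D²/(32μL) = 3.006e+05·(0.2557)²/(32·0.441·801.9) = 1.737 m/s.
Check: Re = ρVD/μ = 1258·1.737·0.2557/0.441 = 1267 < 2300, so the laminar assumption holds.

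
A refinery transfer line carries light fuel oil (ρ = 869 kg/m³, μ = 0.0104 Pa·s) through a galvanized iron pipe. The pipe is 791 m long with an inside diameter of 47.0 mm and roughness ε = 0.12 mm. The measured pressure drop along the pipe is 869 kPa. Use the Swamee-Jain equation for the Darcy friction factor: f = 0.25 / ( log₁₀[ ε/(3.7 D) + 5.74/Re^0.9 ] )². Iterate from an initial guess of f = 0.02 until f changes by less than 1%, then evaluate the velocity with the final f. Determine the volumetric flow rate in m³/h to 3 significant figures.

Rearranging Darcy-Weisbach: V = √(2·ΔP·D/(f·L·ρ)). With ε/D = 0.00012/0.047 = 0.00255, iterate starting from f = 0.02:
  f = 0.02 → V = √(2·8.69e+05·0.047/(0.02·791·869)) = 2.438 m/s; Re = ρVD/μ = 9573; f → 0.03534
  f = 0.03534 → V = 1.834 m/s; Re = 7201; f → 0.03754
  f = 0.03754 → V = 1.779 m/s; Re = 6987; f → 0.0378
Converged (Δf/f < 1%). With the final f = 0.0378: V = √(2·8.69e+05·0.047/(0.0378·791·869)) = 1.773 m/s.
Q = V·A = 1.773·(π/4·0.047²) = 0.003076 m³/s = 11.1 m³/h.

Q ≈ 11.1 m³/h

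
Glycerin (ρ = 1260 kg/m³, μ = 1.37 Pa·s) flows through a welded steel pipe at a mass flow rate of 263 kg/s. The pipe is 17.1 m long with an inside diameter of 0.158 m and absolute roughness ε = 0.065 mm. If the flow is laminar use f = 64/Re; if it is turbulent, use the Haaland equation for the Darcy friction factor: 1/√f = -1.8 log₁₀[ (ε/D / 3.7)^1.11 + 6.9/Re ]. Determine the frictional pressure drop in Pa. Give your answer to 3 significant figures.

ΔP ≈ 320000 Pa

A = πD²/4 = π(0.158)²/4 = 0.01961 m²; mean velocity V = ṁ/(ρA) = 263/(1260 · 0.01961) = 10.65 m/s.
Reynolds number Re = ρVD/μ = 1260 · 10.65 · 0.158 / 1.37 = 1547.
Re < 2300 → laminar flow, so f = 64/Re = 64/1547 = 0.04137 (the turbulent correlation is not needed).
Darcy-Weisbach: ΔP = f(L/D)(ρV²/2) = 0.04137·(17.1/0.158)·(1260·10.65²/2) = 0.04137·108.2·7.14e+04 = 3.197e+05 Pa.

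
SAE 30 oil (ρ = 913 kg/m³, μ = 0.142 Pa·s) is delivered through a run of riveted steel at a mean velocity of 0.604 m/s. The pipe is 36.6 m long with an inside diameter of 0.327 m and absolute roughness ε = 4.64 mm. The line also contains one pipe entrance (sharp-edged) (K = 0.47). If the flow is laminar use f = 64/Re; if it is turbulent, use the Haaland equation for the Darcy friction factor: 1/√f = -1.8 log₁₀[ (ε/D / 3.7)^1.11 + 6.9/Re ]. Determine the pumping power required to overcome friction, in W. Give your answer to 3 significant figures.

P ≈ 51.6 W

Reynolds number Re = ρVD/μ = 913 · 0.604 · 0.327 / 0.142 = 1270.
Re < 2300 → laminar flow, so f = 64/Re = 64/1270 = 0.0504 (the turbulent correlation is not needed).
Total minor-loss coefficient ΣK = 1·0.47 = 0.47.
ΔP = [f·L/D + ΣK]·(ρV²/2) = [0.0504·36.6/0.327 + 0.47]·(913·0.604²/2) = [5.641 + 0.47]·166.5 = 1018 Pa.
Q = V·A = 0.604·0.08398 = 0.05073 m³/s.
Pumping power P = QΔP = 0.05073·1018 = 51.62 W = 51.6 W.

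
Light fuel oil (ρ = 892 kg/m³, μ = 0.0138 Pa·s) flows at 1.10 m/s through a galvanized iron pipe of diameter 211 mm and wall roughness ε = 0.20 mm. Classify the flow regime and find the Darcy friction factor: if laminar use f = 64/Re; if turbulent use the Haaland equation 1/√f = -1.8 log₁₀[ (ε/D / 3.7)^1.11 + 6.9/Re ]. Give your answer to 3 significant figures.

Re = ρVD/μ = 892·1.1·0.211/0.0138 = 1.5e+04.
Re > 4000 → turbulent. ε/D = 0.0002/0.211 = 0.000948; Haaland: 1/√f = -1.8 log₁₀[0.000103 + 0.00046] = 5.849, so f = 0.02923.

f ≈ 0.0292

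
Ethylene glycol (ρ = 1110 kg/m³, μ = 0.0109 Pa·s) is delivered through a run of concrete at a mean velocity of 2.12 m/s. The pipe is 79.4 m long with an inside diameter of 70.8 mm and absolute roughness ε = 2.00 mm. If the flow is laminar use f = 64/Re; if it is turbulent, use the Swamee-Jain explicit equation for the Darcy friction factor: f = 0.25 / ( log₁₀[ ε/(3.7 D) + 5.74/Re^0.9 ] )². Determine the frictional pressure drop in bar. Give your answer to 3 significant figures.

Reynolds number Re = ρVD/μ = 1110 · 2.12 · 0.0708 / 0.0109 = 1.529e+04.
Re > 4000 → turbulent. Relative roughness ε/D = 0.002/0.0708 = 0.0282. Swamee-Jain: f = 0.25/(log₁₀[0.0282/3.7 + 5.74/1.529e+04^0.9])² = 0.25/(log₁₀[0.00763 + 0.000984])² = 0.25/(-2.065)² = 0.05865.
Darcy-Weisbach: ΔP = f(L/D)(ρV²/2) = 0.05865·(79.4/0.0708)·(1110·2.12²/2) = 0.05865·1121·2494 = 1.641e+05 Pa.
ΔP = 1.641e+05 Pa = 1.64 bar.

ΔP ≈ 1.64 bar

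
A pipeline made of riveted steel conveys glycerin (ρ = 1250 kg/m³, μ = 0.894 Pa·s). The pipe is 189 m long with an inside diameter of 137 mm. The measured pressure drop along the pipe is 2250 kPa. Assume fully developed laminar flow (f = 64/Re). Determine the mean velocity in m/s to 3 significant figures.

For laminar flow, f = 64/Re with Re = ρVD/μ, so Darcy-Weisbach reduces to ΔP = 32μLV/D². Solving for V: V = ΔP·D²/(32μL) = 2.25e+06·(0.137)²/(32·0.894·189) = 7.81 m/s.
Check: Re = ρVD/μ = 1250·7.81·0.137/0.894 = 1496 < 2300, so the laminar assumption holds.

V ≈ 7.81 m/s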